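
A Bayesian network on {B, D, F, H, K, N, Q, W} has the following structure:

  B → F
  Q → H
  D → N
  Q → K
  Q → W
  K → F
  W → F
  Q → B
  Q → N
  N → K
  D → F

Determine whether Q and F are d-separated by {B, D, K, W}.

Yes

6 paths connect Q and F; each must be blocked for d-separation to hold:
  1. Q → W → F — W:chain[blocks] ⇒ blocked
  2. Q → K → F — K:chain[blocks] ⇒ blocked
  3. Q → K ← N ← D → F — K:collider[open]; N:chain[open]; D:fork[blocks] ⇒ blocked
  4. Q → N → K → F — N:chain[open]; K:chain[blocks] ⇒ blocked
  5. Q → N ← D → F — N:collider[open]; D:fork[blocks] ⇒ blocked
  6. Q → B → F — B:chain[blocks] ⇒ blocked
Every path is blocked, so Q and F are d-separated given {B, D, K, W}.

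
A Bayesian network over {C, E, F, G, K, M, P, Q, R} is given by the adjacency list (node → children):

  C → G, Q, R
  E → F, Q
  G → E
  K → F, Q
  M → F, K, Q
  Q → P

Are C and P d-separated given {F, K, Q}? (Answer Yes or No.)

Yes — C and P are d-separated given {F, K, Q}.

There are 6 undirected paths between C and P; checking each against the conditioning set {F, K, Q}:
Path 1: C → G → E → Q → P
  Q is a chain here and Q is conditioned on, so the path is blocked at Q.
Path 2: C → G → E → F ← K → Q → P
  K is a fork here and K is conditioned on, so the path is blocked at K.
Path 3: C → G → E → F ← K ← M → Q → P
  K is a chain here and K is conditioned on, so the path is blocked at K.
Path 4: C → G → E → F ← M → K → Q → P
  K is a chain here and K is conditioned on, so the path is blocked at K.
Path 5: C → G → E → F ← M → Q → P
  Q is a chain here and Q is conditioned on, so the path is blocked at Q.
Path 6: C → Q → P
  Q is a chain here and Q is conditioned on, so the path is blocked at Q.
All paths are blocked; C ⊥ P | {F, K, Q} holds.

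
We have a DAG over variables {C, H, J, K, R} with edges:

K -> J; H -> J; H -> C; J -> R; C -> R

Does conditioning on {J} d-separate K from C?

No — K and C are not d-separated given {J}.

Enumerating the 2 paths from K to C and testing each for blocking by {J}:
Path 1: K → J ← H → C
  J is a collider and J is conditioned on, which opens it; H is a fork and H is not conditioned on — no node blocks this path, so it is active.
Path 2: K → J → R ← C
  J is a chain here and J is conditioned on, so the path is blocked at J.
At least one path is unblocked, so d-separation fails.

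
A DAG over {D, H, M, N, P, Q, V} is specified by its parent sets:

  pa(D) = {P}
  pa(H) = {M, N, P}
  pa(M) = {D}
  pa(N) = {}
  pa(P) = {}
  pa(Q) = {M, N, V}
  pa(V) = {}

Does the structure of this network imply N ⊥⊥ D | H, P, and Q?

No — N and D are not d-separated given {H, P, Q}.

There are 4 undirected paths between N and D; checking each against the conditioning set {H, P, Q}:
  1. N → Q ← M ← D — Q:collider[open]; M:chain[open] ⇒ active
  2. N → Q ← M → H ← P → D — Q:collider[open]; M:fork[open]; H:collider[open]; P:fork[blocks] ⇒ blocked
  3. N → H ← M ← D — H:collider[open]; M:chain[open] ⇒ active
  4. N → H ← P → D — H:collider[open]; P:fork[blocks] ⇒ blocked
Since the path N → Q ← M ← D is active, N and D are not d-separated given {H, P, Q}.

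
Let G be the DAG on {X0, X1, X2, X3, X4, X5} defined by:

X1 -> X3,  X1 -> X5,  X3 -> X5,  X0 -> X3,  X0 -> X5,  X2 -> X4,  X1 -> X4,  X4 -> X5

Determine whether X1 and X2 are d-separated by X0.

Yes — X1 and X2 are d-separated given {X0}.

4 paths connect X1 and X2; each must be blocked for d-separation to hold:
Path 1: X1 → X5 ← X4 ← X2
  X5 is a collider here and neither X5 nor any of its descendants is conditioned on, so the collider stays closed — the path is blocked at X5.
Path 2: X1 → X4 ← X2
  X4 is a collider here and neither X4 nor any of its descendants is conditioned on, so the collider stays closed — the path is blocked at X4.
Path 3: X1 → X3 → X5 ← X4 ← X2
  X5 is a collider here and neither X5 nor any of its descendants is conditioned on, so the collider stays closed — the path is blocked at X5.
Path 4: X1 → X3 ← X0 → X5 ← X4 ← X2
  X3 is a collider here and neither X3 nor any of its descendants is conditioned on, so the collider stays closed — the path is blocked at X3.
All paths are blocked; X1 ⊥ X2 | {X0} holds.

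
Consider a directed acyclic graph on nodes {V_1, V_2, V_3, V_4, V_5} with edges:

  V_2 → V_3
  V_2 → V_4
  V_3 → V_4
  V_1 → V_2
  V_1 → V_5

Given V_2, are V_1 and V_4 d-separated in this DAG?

Yes — V_1 and V_4 are d-separated given {V_2}.

Enumerating the 2 paths from V_1 to V_4 and testing each for blocking by {V_2}:
Path 1: V_1 → V_2 → V_3 → V_4
  V_2 is a chain here and V_2 is conditioned on, so the path is blocked at V_2.
Path 2: V_1 → V_2 → V_4
  V_2 is a chain here and V_2 is conditioned on, so the path is blocked at V_2.
Since every path is blocked, d-separation holds.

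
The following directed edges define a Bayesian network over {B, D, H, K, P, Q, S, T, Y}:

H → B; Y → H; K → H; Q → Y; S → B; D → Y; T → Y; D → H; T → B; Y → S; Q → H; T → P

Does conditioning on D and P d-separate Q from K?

Yes — Q and K are d-separated given {D, P}.

5 paths connect Q and K; each must be blocked for d-separation to hold:
Path 1: Q → Y ← D → H ← K
  Y is a collider here and neither Y nor any of its descendants is conditioned on, so the collider stays closed — the path is blocked at Y.
Path 2: Q → Y → S → B ← H ← K
  B is a collider here and neither B nor any of its descendants is conditioned on, so the collider stays closed — the path is blocked at B.
Path 3: Q → Y ← T → B ← H ← K
  Y is a collider here and neither Y nor any of its descendants is conditioned on, so the collider stays closed — the path is blocked at Y.
Path 4: Q → Y → H ← K
  H is a collider here and neither H nor any of its descendants is conditioned on, so the collider stays closed — the path is blocked at H.
Path 5: Q → H ← K
  H is a collider here and neither H nor any of its descendants is conditioned on, so the collider stays closed — the path is blocked at H.
Since every path is blocked, d-separation holds.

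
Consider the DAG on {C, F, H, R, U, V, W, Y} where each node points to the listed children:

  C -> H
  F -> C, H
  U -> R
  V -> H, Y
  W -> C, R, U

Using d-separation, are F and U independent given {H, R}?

No

We examine all 4 paths between F and U:
  1. F → C ← W → R ← U — C:collider[open]; W:fork[open]; R:collider[open] ⇒ active
  2. F → C ← W → U — C:collider[open]; W:fork[open] ⇒ active
  3. F → H ← C ← W → R ← U — H:collider[open]; C:chain[open]; W:fork[open]; R:collider[open] ⇒ active
  4. F → H ← C ← W → U — H:collider[open]; C:chain[open]; W:fork[open] ⇒ active
Since the path F → C ← W → R ← U is active, F and U are not d-separated given {H, R}.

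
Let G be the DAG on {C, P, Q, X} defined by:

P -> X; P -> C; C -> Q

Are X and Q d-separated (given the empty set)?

No

The only undirected path from X to Q is:
Path 1: X ← P → C → Q
  P is a fork and P is not conditioned on; C is a chain and C is not conditioned on — no node blocks this path, so it is active.
Since the path X ← P → C → Q is active, X and Q are not d-separated given ∅.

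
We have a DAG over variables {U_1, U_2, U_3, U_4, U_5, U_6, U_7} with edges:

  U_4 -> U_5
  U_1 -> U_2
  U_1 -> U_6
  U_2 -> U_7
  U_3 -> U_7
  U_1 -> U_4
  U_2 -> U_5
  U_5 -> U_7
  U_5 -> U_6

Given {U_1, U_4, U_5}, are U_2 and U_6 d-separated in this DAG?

Enumerating the 6 paths from U_2 to U_6 and testing each for blocking by {U_1, U_4, U_5}:
  1. U_2 → U_5 ← U_4 ← U_1 → U_6 — U_5:collider[open]; U_4:chain[blocks]; U_1:fork[blocks] ⇒ blocked
  2. U_2 → U_5 → U_6 — U_5:chain[blocks] ⇒ blocked
  3. U_2 → U_7 ← U_5 ← U_4 ← U_1 → U_6 — U_7:collider[blocks]; U_5:chain[blocks]; U_4:chain[blocks]; U_1:fork[blocks] ⇒ blocked
  4. U_2 → U_7 ← U_5 → U_6 — U_7:collider[blocks]; U_5:fork[blocks] ⇒ blocked
  5. U_2 ← U_1 → U_4 → U_5 → U_6 — U_1:fork[blocks]; U_4:chain[blocks]; U_5:chain[blocks] ⇒ blocked
  6. U_2 ← U_1 → U_6 — U_1:fork[blocks] ⇒ blocked
Since every path is blocked, d-separation holds.

Yes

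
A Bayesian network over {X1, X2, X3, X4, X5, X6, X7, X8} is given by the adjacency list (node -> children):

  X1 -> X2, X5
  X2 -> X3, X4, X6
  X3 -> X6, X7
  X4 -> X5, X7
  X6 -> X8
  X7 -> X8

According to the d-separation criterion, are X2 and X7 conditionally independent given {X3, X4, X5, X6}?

Yes — X2 and X7 are d-separated given {X3, X4, X5, X6}.

6 paths connect X2 and X7; each must be blocked for d-separation to hold:
Path 1: X2 → X4 → X7
  X4 is a chain here and X4 is conditioned on, so the path is blocked at X4.
Path 2: X2 → X3 → X7
  X3 is a chain here and X3 is conditioned on, so the path is blocked at X3.
Path 3: X2 → X3 → X6 → X8 ← X7
  X3 is a chain here and X3 is conditioned on, so the path is blocked at X3.
Path 4: X2 ← X1 → X5 ← X4 → X7
  X4 is a fork here and X4 is conditioned on, so the path is blocked at X4.
Path 5: X2 → X6 ← X3 → X7
  X3 is a fork here and X3 is conditioned on, so the path is blocked at X3.
Path 6: X2 → X6 → X8 ← X7
  X6 is a chain here and X6 is conditioned on, so the path is blocked at X6.
All paths are blocked; X2 ⊥ X7 | {X3, X4, X5, X6} holds.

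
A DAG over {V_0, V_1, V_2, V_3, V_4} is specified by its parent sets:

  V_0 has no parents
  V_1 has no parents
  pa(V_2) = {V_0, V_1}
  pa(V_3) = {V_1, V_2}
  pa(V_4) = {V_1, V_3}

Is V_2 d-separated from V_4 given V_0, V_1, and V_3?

There are 4 undirected paths between V_2 and V_4; checking each against the conditioning set {V_0, V_1, V_3}:
  1. V_2 → V_3 ← V_1 → V_4 — V_3:collider[open]; V_1:fork[blocks] ⇒ blocked
  2. V_2 → V_3 → V_4 — V_3:chain[blocks] ⇒ blocked
  3. V_2 ← V_1 → V_3 → V_4 — V_1:fork[blocks]; V_3:chain[blocks] ⇒ blocked
  4. V_2 ← V_1 → V_4 — V_1:fork[blocks] ⇒ blocked
All paths are blocked; V_2 ⊥ V_4 | {V_0, V_1, V_3} holds.

Yes — V_2 and V_4 are d-separated given {V_0, V_1, V_3}.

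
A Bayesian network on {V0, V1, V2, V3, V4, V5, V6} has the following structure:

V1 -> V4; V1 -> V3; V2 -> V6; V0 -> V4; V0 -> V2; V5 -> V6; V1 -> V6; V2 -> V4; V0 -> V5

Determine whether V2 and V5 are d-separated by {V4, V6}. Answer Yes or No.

No

Enumerating the 6 paths from V2 to V5 and testing each for blocking by {V4, V6}:
Path 1: V2 ← V0 → V5
  V0 is a fork and V0 is not conditioned on — no node blocks this path, so it is active.
Path 2: V2 ← V0 → V4 ← V1 → V6 ← V5
  V0 is a fork and V0 is not conditioned on; V4 is a collider and V4 is conditioned on, which opens it; V1 is a fork and V1 is not conditioned on; V6 is a collider and V6 is conditioned on, which opens it — no node blocks this path, so it is active.
Path 3: V2 → V6 ← V5
  V6 is a collider and V6 is conditioned on, which opens it — no node blocks this path, so it is active.
Path 4: V2 → V6 ← V1 → V4 ← V0 → V5
  V6 is a collider and V6 is conditioned on, which opens it; V1 is a fork and V1 is not conditioned on; V4 is a collider and V4 is conditioned on, which opens it; V0 is a fork and V0 is not conditioned on — no node blocks this path, so it is active.
Path 5: V2 → V4 ← V0 → V5
  V4 is a collider and V4 is conditioned on, which opens it; V0 is a fork and V0 is not conditioned on — no node blocks this path, so it is active.
Path 6: V2 → V4 ← V1 → V6 ← V5
  V4 is a collider and V4 is conditioned on, which opens it; V1 is a fork and V1 is not conditioned on; V6 is a collider and V6 is conditioned on, which opens it — no node blocks this path, so it is active.
Because an active path exists, V2 and V5 are not d-separated.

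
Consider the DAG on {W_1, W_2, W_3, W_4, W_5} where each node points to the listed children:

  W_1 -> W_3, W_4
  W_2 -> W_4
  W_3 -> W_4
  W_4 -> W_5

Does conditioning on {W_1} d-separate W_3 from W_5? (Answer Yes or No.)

No — W_3 and W_5 are not d-separated given {W_1}.

We examine all 2 paths between W_3 and W_5:
Path 1: W_3 ← W_1 → W_4 → W_5
  W_1 is a fork here and W_1 is conditioned on, so the path is blocked at W_1.
Path 2: W_3 → W_4 → W_5
  W_4 is a chain and W_4 is not conditioned on — no node blocks this path, so it is active.
Since the path W_3 → W_4 → W_5 is active, W_3 and W_5 are not d-separated given {W_1}.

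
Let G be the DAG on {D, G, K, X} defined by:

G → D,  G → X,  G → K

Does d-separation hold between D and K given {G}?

There is one path between D and K:
  1. D ← G → K — G:fork[blocks] ⇒ blocked
Every path is blocked, so D and K are d-separated given {G}.

Yes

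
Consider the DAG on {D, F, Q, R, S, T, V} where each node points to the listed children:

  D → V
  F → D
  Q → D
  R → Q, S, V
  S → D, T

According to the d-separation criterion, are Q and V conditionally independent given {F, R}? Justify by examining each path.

4 paths connect Q and V; each must be blocked for d-separation to hold:
Path 1: Q ← R → V
  R is a fork here and R is conditioned on, so the path is blocked at R.
Path 2: Q ← R → S → D → V
  R is a fork here and R is conditioned on, so the path is blocked at R.
Path 3: Q → D → V
  D is a chain and D is not conditioned on — no node blocks this path, so it is active.
Path 4: Q → D ← S ← R → V
  D is a collider here and neither D nor any of its descendants is conditioned on, so the collider stays closed — the path is blocked at D.
Because an active path exists, Q and V are not d-separated.

No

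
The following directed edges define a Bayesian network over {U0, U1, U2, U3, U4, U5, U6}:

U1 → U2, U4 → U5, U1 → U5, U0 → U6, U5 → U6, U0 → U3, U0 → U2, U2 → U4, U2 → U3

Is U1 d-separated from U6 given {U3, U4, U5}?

6 paths connect U1 and U6; each must be blocked for d-separation to hold:
Path 1: U1 → U2 → U4 → U5 → U6
  U4 is a chain here and U4 is conditioned on, so the path is blocked at U4.
Path 2: U1 → U2 → U3 ← U0 → U6
  U2 is a chain and U2 is not conditioned on; U3 is a collider and U3 is conditioned on, which opens it; U0 is a fork and U0 is not conditioned on — no node blocks this path, so it is active.
Path 3: U1 → U2 ← U0 → U6
  U2 is a collider and its descendant U4 is conditioned on, which opens it; U0 is a fork and U0 is not conditioned on — no node blocks this path, so it is active.
Path 4: U1 → U5 ← U4 ← U2 → U3 ← U0 → U6
  U4 is a chain here and U4 is conditioned on, so the path is blocked at U4.
Path 5: U1 → U5 ← U4 ← U2 ← U0 → U6
  U4 is a chain here and U4 is conditioned on, so the path is blocked at U4.
Path 6: U1 → U5 → U6
  U5 is a chain here and U5 is conditioned on, so the path is blocked at U5.
Since the path U1 → U2 → U3 ← U0 → U6 is active, U1 and U6 are not d-separated given {U3, U4, U5}.

No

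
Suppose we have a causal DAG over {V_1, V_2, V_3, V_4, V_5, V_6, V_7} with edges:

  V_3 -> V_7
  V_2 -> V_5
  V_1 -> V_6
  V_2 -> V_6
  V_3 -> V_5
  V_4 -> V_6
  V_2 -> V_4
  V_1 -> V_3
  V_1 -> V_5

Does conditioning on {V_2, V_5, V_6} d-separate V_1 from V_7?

No

Enumerating the 4 paths from V_1 to V_7 and testing each for blocking by {V_2, V_5, V_6}:
  1. V_1 → V_3 → V_7 — V_3:chain[open] ⇒ active
  2. V_1 → V_6 ← V_4 ← V_2 → V_5 ← V_3 → V_7 — V_6:collider[open]; V_4:chain[open]; V_2:fork[blocks]; V_5:collider[open]; V_3:fork[open] ⇒ blocked
  3. V_1 → V_6 ← V_2 → V_5 ← V_3 → V_7 — V_6:collider[open]; V_2:fork[blocks]; V_5:collider[open]; V_3:fork[open] ⇒ blocked
  4. V_1 → V_5 ← V_3 → V_7 — V_5:collider[open]; V_3:fork[open] ⇒ active
Because an active path exists, V_1 and V_7 are not d-separated.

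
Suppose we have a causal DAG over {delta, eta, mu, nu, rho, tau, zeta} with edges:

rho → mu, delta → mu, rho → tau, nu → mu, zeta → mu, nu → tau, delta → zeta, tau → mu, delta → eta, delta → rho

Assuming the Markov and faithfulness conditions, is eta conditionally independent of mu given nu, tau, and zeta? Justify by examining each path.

There are 5 undirected paths between eta and mu; checking each against the conditioning set {nu, tau, zeta}:
Path 1: eta ← delta → mu
  delta is a fork and delta is not conditioned on — no node blocks this path, so it is active.
Path 2: eta ← delta → zeta → mu
  zeta is a chain here and zeta is conditioned on, so the path is blocked at zeta.
Path 3: eta ← delta → rho → mu
  delta is a fork and delta is not conditioned on; rho is a chain and rho is not conditioned on — no node blocks this path, so it is active.
Path 4: eta ← delta → rho → tau → mu
  tau is a chain here and tau is conditioned on, so the path is blocked at tau.
Path 5: eta ← delta → rho → tau ← nu → mu
  nu is a fork here and nu is conditioned on, so the path is blocked at nu.
At least one path is unblocked, so d-separation fails.

No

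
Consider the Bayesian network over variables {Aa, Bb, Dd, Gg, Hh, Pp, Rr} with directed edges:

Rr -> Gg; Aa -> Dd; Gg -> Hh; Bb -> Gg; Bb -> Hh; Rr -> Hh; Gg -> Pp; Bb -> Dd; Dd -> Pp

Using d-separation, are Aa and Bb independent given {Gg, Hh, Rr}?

Yes

4 paths connect Aa and Bb; each must be blocked for d-separation to hold:
Path 1: Aa → Dd ← Bb
  Dd is a collider here and neither Dd nor any of its descendants is conditioned on, so the collider stays closed — the path is blocked at Dd.
Path 2: Aa → Dd → Pp ← Gg → Hh ← Bb
  Pp is a collider here and neither Pp nor any of its descendants is conditioned on, so the collider stays closed — the path is blocked at Pp.
Path 3: Aa → Dd → Pp ← Gg ← Bb
  Pp is a collider here and neither Pp nor any of its descendants is conditioned on, so the collider stays closed — the path is blocked at Pp.
Path 4: Aa → Dd → Pp ← Gg ← Rr → Hh ← Bb
  Pp is a collider here and neither Pp nor any of its descendants is conditioned on, so the collider stays closed — the path is blocked at Pp.
Since every path is blocked, d-separation holds.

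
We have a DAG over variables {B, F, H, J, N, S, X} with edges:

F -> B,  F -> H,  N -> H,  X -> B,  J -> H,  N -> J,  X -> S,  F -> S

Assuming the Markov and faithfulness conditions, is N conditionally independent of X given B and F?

Enumerating the 4 paths from N to X and testing each for blocking by {B, F}:
Path 1: N → J → H ← F → S ← X
  H is a collider here and neither H nor any of its descendants is conditioned on, so the collider stays closed — the path is blocked at H.
Path 2: N → J → H ← F → B ← X
  H is a collider here and neither H nor any of its descendants is conditioned on, so the collider stays closed — the path is blocked at H.
Path 3: N → H ← F → S ← X
  H is a collider here and neither H nor any of its descendants is conditioned on, so the collider stays closed — the path is blocked at H.
Path 4: N → H ← F → B ← X
  H is a collider here and neither H nor any of its descendants is conditioned on, so the collider stays closed — the path is blocked at H.
Every path is blocked, so N and X are d-separated given {B, F}.

Yes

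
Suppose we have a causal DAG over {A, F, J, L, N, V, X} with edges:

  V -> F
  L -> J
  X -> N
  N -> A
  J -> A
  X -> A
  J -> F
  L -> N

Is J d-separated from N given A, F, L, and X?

No

We examine all 3 paths between J and N:
  1. J → A ← N — A:collider[open] ⇒ active
  2. J → A ← X → N — A:collider[open]; X:fork[blocks] ⇒ blocked
  3. J ← L → N — L:fork[blocks] ⇒ blocked
Because an active path exists, J and N are not d-separated.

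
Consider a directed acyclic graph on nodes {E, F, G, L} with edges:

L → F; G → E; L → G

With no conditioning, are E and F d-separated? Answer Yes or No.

No

The only undirected path from E to F is:
Path 1: E ← G ← L → F
  G is a chain and G is not conditioned on; L is a fork and L is not conditioned on — no node blocks this path, so it is active.
Because an active path exists, E and F are not d-separated.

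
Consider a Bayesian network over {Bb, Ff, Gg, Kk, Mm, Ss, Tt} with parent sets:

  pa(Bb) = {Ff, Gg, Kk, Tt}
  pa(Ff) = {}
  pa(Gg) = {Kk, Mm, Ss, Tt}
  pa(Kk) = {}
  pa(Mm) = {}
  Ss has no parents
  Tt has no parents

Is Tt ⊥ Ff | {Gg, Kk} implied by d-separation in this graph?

3 paths connect Tt and Ff; each must be blocked for d-separation to hold:
Path 1: Tt → Gg → Bb ← Ff
  Gg is a chain here and Gg is conditioned on, so the path is blocked at Gg.
Path 2: Tt → Gg ← Kk → Bb ← Ff
  Kk is a fork here and Kk is conditioned on, so the path is blocked at Kk.
Path 3: Tt → Bb ← Ff
  Bb is a collider here and neither Bb nor any of its descendants is conditioned on, so the collider stays closed — the path is blocked at Bb.
Every path is blocked, so Tt and Ff are d-separated given {Gg, Kk}.

Yes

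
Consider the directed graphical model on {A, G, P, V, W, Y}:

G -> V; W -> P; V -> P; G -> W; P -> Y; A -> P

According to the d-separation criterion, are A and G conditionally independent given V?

Yes

There are 2 undirected paths between A and G; checking each against the conditioning set {V}:
Path 1: A → P ← V ← G
  P is a collider here and neither P nor any of its descendants is conditioned on, so the collider stays closed — the path is blocked at P.
Path 2: A → P ← W ← G
  P is a collider here and neither P nor any of its descendants is conditioned on, so the collider stays closed — the path is blocked at P.
Since every path is blocked, d-separation holds.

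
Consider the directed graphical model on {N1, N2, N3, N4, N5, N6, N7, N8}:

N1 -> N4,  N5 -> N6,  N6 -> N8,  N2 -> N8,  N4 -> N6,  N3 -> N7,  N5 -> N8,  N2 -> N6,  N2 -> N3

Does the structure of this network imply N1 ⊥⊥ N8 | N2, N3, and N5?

There are 3 undirected paths between N1 and N8; checking each against the conditioning set {N2, N3, N5}:
Path 1: N1 → N4 → N6 → N8
  N4 is a chain and N4 is not conditioned on; N6 is a chain and N6 is not conditioned on — no node blocks this path, so it is active.
Path 2: N1 → N4 → N6 ← N5 → N8
  N6 is a collider here and neither N6 nor any of its descendants is conditioned on, so the collider stays closed — the path is blocked at N6.
Path 3: N1 → N4 → N6 ← N2 → N8
  N6 is a collider here and neither N6 nor any of its descendants is conditioned on, so the collider stays closed — the path is blocked at N6.
Since the path N1 → N4 → N6 → N8 is active, N1 and N8 are not d-separated given {N2, N3, N5}.

No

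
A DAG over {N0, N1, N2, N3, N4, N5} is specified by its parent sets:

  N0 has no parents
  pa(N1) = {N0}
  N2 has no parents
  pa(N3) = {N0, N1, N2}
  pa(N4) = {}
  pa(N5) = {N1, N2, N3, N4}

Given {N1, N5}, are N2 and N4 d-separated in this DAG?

Enumerating the 4 paths from N2 to N4 and testing each for blocking by {N1, N5}:
Path 1: N2 → N3 ← N1 → N5 ← N4
  N1 is a fork here and N1 is conditioned on, so the path is blocked at N1.
Path 2: N2 → N3 ← N0 → N1 → N5 ← N4
  N1 is a chain here and N1 is conditioned on, so the path is blocked at N1.
Path 3: N2 → N3 → N5 ← N4
  N3 is a chain and N3 is not conditioned on; N5 is a collider and N5 is conditioned on, which opens it — no node blocks this path, so it is active.
Path 4: N2 → N5 ← N4
  N5 is a collider and N5 is conditioned on, which opens it — no node blocks this path, so it is active.
At least one path is unblocked, so d-separation fails.

No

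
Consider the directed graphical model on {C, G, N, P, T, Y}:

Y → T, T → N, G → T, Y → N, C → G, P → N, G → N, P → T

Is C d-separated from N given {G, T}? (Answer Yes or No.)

Yes — C and N are d-separated given {G, T}.

Enumerating the 4 paths from C to N and testing each for blocking by {G, T}:
Path 1: C → G → T ← Y → N
  G is a chain here and G is conditioned on, so the path is blocked at G.
Path 2: C → G → T ← P → N
  G is a chain here and G is conditioned on, so the path is blocked at G.
Path 3: C → G → T → N
  G is a chain here and G is conditioned on, so the path is blocked at G.
Path 4: C → G → N
  G is a chain here and G is conditioned on, so the path is blocked at G.
Every path is blocked, so C and N are d-separated given {G, T}.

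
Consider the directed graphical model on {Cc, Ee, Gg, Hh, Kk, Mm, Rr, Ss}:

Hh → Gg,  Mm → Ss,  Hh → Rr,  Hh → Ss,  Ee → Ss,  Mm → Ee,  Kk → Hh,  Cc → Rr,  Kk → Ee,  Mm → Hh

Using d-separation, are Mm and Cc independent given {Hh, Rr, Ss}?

There are 5 undirected paths between Mm and Cc; checking each against the conditioning set {Hh, Rr, Ss}:
  1. Mm → Ss ← Ee ← Kk → Hh → Rr ← Cc — Ss:collider[open]; Ee:chain[open]; Kk:fork[open]; Hh:chain[blocks]; Rr:collider[open] ⇒ blocked
  2. Mm → Ss ← Hh → Rr ← Cc — Ss:collider[open]; Hh:fork[blocks]; Rr:collider[open] ⇒ blocked
  3. Mm → Ee → Ss ← Hh → Rr ← Cc — Ee:chain[open]; Ss:collider[open]; Hh:fork[blocks]; Rr:collider[open] ⇒ blocked
  4. Mm → Ee ← Kk → Hh → Rr ← Cc — Ee:collider[open]; Kk:fork[open]; Hh:chain[blocks]; Rr:collider[open] ⇒ blocked
  5. Mm → Hh → Rr ← Cc — Hh:chain[blocks]; Rr:collider[open] ⇒ blocked
All paths are blocked; Mm ⊥ Cc | {Hh, Rr, Ss} holds.

Yes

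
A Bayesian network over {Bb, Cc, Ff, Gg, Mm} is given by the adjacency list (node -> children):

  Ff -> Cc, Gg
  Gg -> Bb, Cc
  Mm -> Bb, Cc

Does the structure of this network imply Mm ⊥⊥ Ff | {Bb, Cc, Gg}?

No

We examine all 4 paths between Mm and Ff:
  1. Mm → Cc ← Ff — Cc:collider[open] ⇒ active
  2. Mm → Cc ← Gg ← Ff — Cc:collider[open]; Gg:chain[blocks] ⇒ blocked
  3. Mm → Bb ← Gg → Cc ← Ff — Bb:collider[open]; Gg:fork[blocks]; Cc:collider[open] ⇒ blocked
  4. Mm → Bb ← Gg ← Ff — Bb:collider[open]; Gg:chain[blocks] ⇒ blocked
At least one path is unblocked, so d-separation fails.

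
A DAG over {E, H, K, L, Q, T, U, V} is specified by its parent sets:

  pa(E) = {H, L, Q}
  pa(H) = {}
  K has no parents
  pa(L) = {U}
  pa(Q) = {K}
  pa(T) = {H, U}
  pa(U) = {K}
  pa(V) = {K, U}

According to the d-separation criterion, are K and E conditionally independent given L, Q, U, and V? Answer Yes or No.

We examine all 5 paths between K and E:
Path 1: K → V ← U → T ← H → E
  U is a fork here and U is conditioned on, so the path is blocked at U.
Path 2: K → V ← U → L → E
  U is a fork here and U is conditioned on, so the path is blocked at U.
Path 3: K → Q → E
  Q is a chain here and Q is conditioned on, so the path is blocked at Q.
Path 4: K → U → T ← H → E
  U is a chain here and U is conditioned on, so the path is blocked at U.
Path 5: K → U → L → E
  U is a chain here and U is conditioned on, so the path is blocked at U.
Every path is blocked, so K and E are d-separated given {L, Q, U, V}.

Yes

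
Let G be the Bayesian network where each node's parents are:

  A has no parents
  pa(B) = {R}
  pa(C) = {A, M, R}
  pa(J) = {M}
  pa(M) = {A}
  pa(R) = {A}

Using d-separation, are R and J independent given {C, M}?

Yes

There are 4 undirected paths between R and J; checking each against the conditioning set {C, M}:
  1. R → C ← M → J — C:collider[open]; M:fork[blocks] ⇒ blocked
  2. R → C ← A → M → J — C:collider[open]; A:fork[open]; M:chain[blocks] ⇒ blocked
  3. R ← A → M → J — A:fork[open]; M:chain[blocks] ⇒ blocked
  4. R ← A → C ← M → J — A:fork[open]; C:collider[open]; M:fork[blocks] ⇒ blocked
Every path is blocked, so R and J are d-separated given {C, M}.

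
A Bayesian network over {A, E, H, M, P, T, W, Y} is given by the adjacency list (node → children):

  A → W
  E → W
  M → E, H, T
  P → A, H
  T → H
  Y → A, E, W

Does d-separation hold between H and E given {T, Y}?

There are 6 undirected paths between H and E; checking each against the conditioning set {T, Y}:
Path 1: H ← M → E
  M is a fork and M is not conditioned on — no node blocks this path, so it is active.
Path 2: H ← T ← M → E
  T is a chain here and T is conditioned on, so the path is blocked at T.
Path 3: H ← P → A → W ← Y → E
  W is a collider here and neither W nor any of its descendants is conditioned on, so the collider stays closed — the path is blocked at W.
Path 4: H ← P → A → W ← E
  W is a collider here and neither W nor any of its descendants is conditioned on, so the collider stays closed — the path is blocked at W.
Path 5: H ← P → A ← Y → W ← E
  A is a collider here and neither A nor any of its descendants is conditioned on, so the collider stays closed — the path is blocked at A.
Path 6: H ← P → A ← Y → E
  A is a collider here and neither A nor any of its descendants is conditioned on, so the collider stays closed — the path is blocked at A.
Since the path H ← M → E is active, H and E are not d-separated given {T, Y}.

No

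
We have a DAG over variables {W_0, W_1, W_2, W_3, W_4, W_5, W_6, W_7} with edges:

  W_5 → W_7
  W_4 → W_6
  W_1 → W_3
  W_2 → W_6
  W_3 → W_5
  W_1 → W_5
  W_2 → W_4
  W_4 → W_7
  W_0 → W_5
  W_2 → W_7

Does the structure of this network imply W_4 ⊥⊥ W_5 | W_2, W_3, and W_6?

We examine all 3 paths between W_4 and W_5:
Path 1: W_4 ← W_2 → W_7 ← W_5
  W_2 is a fork here and W_2 is conditioned on, so the path is blocked at W_2.
Path 2: W_4 → W_6 ← W_2 → W_7 ← W_5
  W_2 is a fork here and W_2 is conditioned on, so the path is blocked at W_2.
Path 3: W_4 → W_7 ← W_5
  W_7 is a collider here and neither W_7 nor any of its descendants is conditioned on, so the collider stays closed — the path is blocked at W_7.
Every path is blocked, so W_4 and W_5 are d-separated given {W_2, W_3, W_6}.

Yes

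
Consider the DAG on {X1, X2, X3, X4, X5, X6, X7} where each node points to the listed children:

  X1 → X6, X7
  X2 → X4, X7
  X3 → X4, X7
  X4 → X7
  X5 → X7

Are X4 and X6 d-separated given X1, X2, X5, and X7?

Yes

There are 3 undirected paths between X4 and X6; checking each against the conditioning set {X1, X2, X5, X7}:
  1. X4 → X7 ← X1 → X6 — X7:collider[open]; X1:fork[blocks] ⇒ blocked
  2. X4 ← X2 → X7 ← X1 → X6 — X2:fork[blocks]; X7:collider[open]; X1:fork[blocks] ⇒ blocked
  3. X4 ← X3 → X7 ← X1 → X6 — X3:fork[open]; X7:collider[open]; X1:fork[blocks] ⇒ blocked
All paths are blocked; X4 ⊥ X6 | {X1, X2, X5, X7} holds.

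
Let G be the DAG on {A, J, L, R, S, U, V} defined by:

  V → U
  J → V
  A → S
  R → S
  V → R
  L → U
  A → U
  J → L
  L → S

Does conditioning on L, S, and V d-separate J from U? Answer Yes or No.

Yes — J and U are d-separated given {L, S, V}.

We examine all 6 paths between J and U:
Path 1: J → V → R → S ← A → U
  V is a chain here and V is conditioned on, so the path is blocked at V.
Path 2: J → V → R → S ← L → U
  V is a chain here and V is conditioned on, so the path is blocked at V.
Path 3: J → V → U
  V is a chain here and V is conditioned on, so the path is blocked at V.
Path 4: J → L → S ← R ← V → U
  L is a chain here and L is conditioned on, so the path is blocked at L.
Path 5: J → L → S ← A → U
  L is a chain here and L is conditioned on, so the path is blocked at L.
Path 6: J → L → U
  L is a chain here and L is conditioned on, so the path is blocked at L.
Every path is blocked, so J and U are d-separated given {L, S, V}.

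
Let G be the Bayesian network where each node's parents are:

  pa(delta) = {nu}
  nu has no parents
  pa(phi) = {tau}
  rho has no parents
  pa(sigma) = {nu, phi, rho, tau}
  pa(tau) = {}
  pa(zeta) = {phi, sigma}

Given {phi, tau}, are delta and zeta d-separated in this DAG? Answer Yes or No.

We examine all 3 paths between delta and zeta:
Path 1: delta ← nu → sigma → zeta
  nu is a fork and nu is not conditioned on; sigma is a chain and sigma is not conditioned on — no node blocks this path, so it is active.
Path 2: delta ← nu → sigma ← phi → zeta
  sigma is a collider here and neither sigma nor any of its descendants is conditioned on, so the collider stays closed — the path is blocked at sigma.
Path 3: delta ← nu → sigma ← tau → phi → zeta
  sigma is a collider here and neither sigma nor any of its descendants is conditioned on, so the collider stays closed — the path is blocked at sigma.
Since the path delta ← nu → sigma → zeta is active, delta and zeta are not d-separated given {phi, tau}.

No — delta and zeta are not d-separated given {phi, tau}.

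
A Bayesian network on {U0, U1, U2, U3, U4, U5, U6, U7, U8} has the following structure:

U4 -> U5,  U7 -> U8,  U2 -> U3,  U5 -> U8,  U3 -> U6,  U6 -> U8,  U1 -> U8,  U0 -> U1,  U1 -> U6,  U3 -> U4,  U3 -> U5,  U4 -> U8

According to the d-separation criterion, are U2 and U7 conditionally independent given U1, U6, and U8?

6 paths connect U2 and U7; each must be blocked for d-separation to hold:
Path 1: U2 → U3 → U4 → U5 → U8 ← U7
  U3 is a chain and U3 is not conditioned on; U4 is a chain and U4 is not conditioned on; U5 is a chain and U5 is not conditioned on; U8 is a collider and U8 is conditioned on, which opens it — no node blocks this path, so it is active.
Path 2: U2 → U3 → U4 → U8 ← U7
  U3 is a chain and U3 is not conditioned on; U4 is a chain and U4 is not conditioned on; U8 is a collider and U8 is conditioned on, which opens it — no node blocks this path, so it is active.
Path 3: U2 → U3 → U5 ← U4 → U8 ← U7
  U3 is a chain and U3 is not conditioned on; U5 is a collider and its descendant U8 is conditioned on, which opens it; U4 is a fork and U4 is not conditioned on; U8 is a collider and U8 is conditioned on, which opens it — no node blocks this path, so it is active.
Path 4: U2 → U3 → U5 → U8 ← U7
  U3 is a chain and U3 is not conditioned on; U5 is a chain and U5 is not conditioned on; U8 is a collider and U8 is conditioned on, which opens it — no node blocks this path, so it is active.
Path 5: U2 → U3 → U6 ← U1 → U8 ← U7
  U1 is a fork here and U1 is conditioned on, so the path is blocked at U1.
Path 6: U2 → U3 → U6 → U8 ← U7
  U6 is a chain here and U6 is conditioned on, so the path is blocked at U6.
Because an active path exists, U2 and U7 are not d-separated.

No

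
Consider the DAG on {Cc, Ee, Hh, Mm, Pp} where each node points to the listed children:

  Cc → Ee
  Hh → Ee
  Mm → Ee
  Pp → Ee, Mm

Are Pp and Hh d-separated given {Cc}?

Yes — Pp and Hh are d-separated given {Cc}.

Enumerating the 2 paths from Pp to Hh and testing each for blocking by {Cc}:
Path 1: Pp → Ee ← Hh
  Ee is a collider here and neither Ee nor any of its descendants is conditioned on, so the collider stays closed — the path is blocked at Ee.
Path 2: Pp → Mm → Ee ← Hh
  Ee is a collider here and neither Ee nor any of its descendants is conditioned on, so the collider stays closed — the path is blocked at Ee.
Since every path is blocked, d-separation holds.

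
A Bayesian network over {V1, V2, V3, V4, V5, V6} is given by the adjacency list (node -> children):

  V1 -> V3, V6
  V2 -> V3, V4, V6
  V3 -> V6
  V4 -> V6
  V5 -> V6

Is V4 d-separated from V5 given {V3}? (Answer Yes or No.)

Yes

There are 4 undirected paths between V4 and V5; checking each against the conditioning set {V3}:
Path 1: V4 → V6 ← V5
  V6 is a collider here and neither V6 nor any of its descendants is conditioned on, so the collider stays closed — the path is blocked at V6.
Path 2: V4 ← V2 → V3 ← V1 → V6 ← V5
  V6 is a collider here and neither V6 nor any of its descendants is conditioned on, so the collider stays closed — the path is blocked at V6.
Path 3: V4 ← V2 → V3 → V6 ← V5
  V3 is a chain here and V3 is conditioned on, so the path is blocked at V3.
Path 4: V4 ← V2 → V6 ← V5
  V6 is a collider here and neither V6 nor any of its descendants is conditioned on, so the collider stays closed — the path is blocked at V6.
Every path is blocked, so V4 and V5 are d-separated given {V3}.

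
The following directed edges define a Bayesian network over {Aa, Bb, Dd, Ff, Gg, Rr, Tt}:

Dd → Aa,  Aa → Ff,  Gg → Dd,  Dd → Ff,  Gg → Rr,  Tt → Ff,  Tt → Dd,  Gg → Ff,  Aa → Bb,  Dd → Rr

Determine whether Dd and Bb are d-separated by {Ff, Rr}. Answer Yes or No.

5 paths connect Dd and Bb; each must be blocked for d-separation to hold:
Path 1: Dd → Ff ← Aa → Bb
  Ff is a collider and Ff is conditioned on, which opens it; Aa is a fork and Aa is not conditioned on — no node blocks this path, so it is active.
Path 2: Dd → Aa → Bb
  Aa is a chain and Aa is not conditioned on — no node blocks this path, so it is active.
Path 3: Dd ← Tt → Ff ← Aa → Bb
  Tt is a fork and Tt is not conditioned on; Ff is a collider and Ff is conditioned on, which opens it; Aa is a fork and Aa is not conditioned on — no node blocks this path, so it is active.
Path 4: Dd ← Gg → Ff ← Aa → Bb
  Gg is a fork and Gg is not conditioned on; Ff is a collider and Ff is conditioned on, which opens it; Aa is a fork and Aa is not conditioned on — no node blocks this path, so it is active.
Path 5: Dd → Rr ← Gg → Ff ← Aa → Bb
  Rr is a collider and Rr is conditioned on, which opens it; Gg is a fork and Gg is not conditioned on; Ff is a collider and Ff is conditioned on, which opens it; Aa is a fork and Aa is not conditioned on — no node blocks this path, so it is active.
Since the path Dd → Ff ← Aa → Bb is active, Dd and Bb are not d-separated given {Ff, Rr}.

No — Dd and Bb are not d-separated given {Ff, Rr}.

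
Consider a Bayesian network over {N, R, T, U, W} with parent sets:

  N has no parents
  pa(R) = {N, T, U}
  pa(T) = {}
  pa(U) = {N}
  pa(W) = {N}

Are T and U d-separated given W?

There are 2 undirected paths between T and U; checking each against the conditioning set {W}:
Path 1: T → R ← N → U
  R is a collider here and neither R nor any of its descendants is conditioned on, so the collider stays closed — the path is blocked at R.
Path 2: T → R ← U
  R is a collider here and neither R nor any of its descendants is conditioned on, so the collider stays closed — the path is blocked at R.
All paths are blocked; T ⊥ U | {W} holds.

Yes — T and U are d-separated given {W}.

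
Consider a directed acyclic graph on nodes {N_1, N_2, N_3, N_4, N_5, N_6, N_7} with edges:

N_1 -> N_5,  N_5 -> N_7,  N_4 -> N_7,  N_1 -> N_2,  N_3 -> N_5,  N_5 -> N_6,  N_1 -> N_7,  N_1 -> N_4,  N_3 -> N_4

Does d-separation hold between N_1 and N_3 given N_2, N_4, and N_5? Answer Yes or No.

Enumerating the 6 paths from N_1 to N_3 and testing each for blocking by {N_2, N_4, N_5}:
  1. N_1 → N_7 ← N_4 ← N_3 — N_7:collider[blocks]; N_4:chain[blocks] ⇒ blocked
  2. N_1 → N_7 ← N_5 ← N_3 — N_7:collider[blocks]; N_5:chain[blocks] ⇒ blocked
  3. N_1 → N_4 ← N_3 — N_4:collider[open] ⇒ active
  4. N_1 → N_4 → N_7 ← N_5 ← N_3 — N_4:chain[blocks]; N_7:collider[blocks]; N_5:chain[blocks] ⇒ blocked
  5. N_1 → N_5 ← N_3 — N_5:collider[open] ⇒ active
  6. N_1 → N_5 → N_7 ← N_4 ← N_3 — N_5:chain[blocks]; N_7:collider[blocks]; N_4:chain[blocks] ⇒ blocked
Since the path N_1 → N_4 ← N_3 is active, N_1 and N_3 are not d-separated given {N_2, N_4, N_5}.

No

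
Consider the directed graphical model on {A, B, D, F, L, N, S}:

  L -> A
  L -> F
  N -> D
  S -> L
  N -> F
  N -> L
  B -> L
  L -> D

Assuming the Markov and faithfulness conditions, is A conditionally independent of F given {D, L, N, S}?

We examine all 3 paths between A and F:
  1. A ← L → F — L:fork[blocks] ⇒ blocked
  2. A ← L ← N → F — L:chain[blocks]; N:fork[blocks] ⇒ blocked
  3. A ← L → D ← N → F — L:fork[blocks]; D:collider[open]; N:fork[blocks] ⇒ blocked
All paths are blocked; A ⊥ F | {D, L, N, S} holds.

Yes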